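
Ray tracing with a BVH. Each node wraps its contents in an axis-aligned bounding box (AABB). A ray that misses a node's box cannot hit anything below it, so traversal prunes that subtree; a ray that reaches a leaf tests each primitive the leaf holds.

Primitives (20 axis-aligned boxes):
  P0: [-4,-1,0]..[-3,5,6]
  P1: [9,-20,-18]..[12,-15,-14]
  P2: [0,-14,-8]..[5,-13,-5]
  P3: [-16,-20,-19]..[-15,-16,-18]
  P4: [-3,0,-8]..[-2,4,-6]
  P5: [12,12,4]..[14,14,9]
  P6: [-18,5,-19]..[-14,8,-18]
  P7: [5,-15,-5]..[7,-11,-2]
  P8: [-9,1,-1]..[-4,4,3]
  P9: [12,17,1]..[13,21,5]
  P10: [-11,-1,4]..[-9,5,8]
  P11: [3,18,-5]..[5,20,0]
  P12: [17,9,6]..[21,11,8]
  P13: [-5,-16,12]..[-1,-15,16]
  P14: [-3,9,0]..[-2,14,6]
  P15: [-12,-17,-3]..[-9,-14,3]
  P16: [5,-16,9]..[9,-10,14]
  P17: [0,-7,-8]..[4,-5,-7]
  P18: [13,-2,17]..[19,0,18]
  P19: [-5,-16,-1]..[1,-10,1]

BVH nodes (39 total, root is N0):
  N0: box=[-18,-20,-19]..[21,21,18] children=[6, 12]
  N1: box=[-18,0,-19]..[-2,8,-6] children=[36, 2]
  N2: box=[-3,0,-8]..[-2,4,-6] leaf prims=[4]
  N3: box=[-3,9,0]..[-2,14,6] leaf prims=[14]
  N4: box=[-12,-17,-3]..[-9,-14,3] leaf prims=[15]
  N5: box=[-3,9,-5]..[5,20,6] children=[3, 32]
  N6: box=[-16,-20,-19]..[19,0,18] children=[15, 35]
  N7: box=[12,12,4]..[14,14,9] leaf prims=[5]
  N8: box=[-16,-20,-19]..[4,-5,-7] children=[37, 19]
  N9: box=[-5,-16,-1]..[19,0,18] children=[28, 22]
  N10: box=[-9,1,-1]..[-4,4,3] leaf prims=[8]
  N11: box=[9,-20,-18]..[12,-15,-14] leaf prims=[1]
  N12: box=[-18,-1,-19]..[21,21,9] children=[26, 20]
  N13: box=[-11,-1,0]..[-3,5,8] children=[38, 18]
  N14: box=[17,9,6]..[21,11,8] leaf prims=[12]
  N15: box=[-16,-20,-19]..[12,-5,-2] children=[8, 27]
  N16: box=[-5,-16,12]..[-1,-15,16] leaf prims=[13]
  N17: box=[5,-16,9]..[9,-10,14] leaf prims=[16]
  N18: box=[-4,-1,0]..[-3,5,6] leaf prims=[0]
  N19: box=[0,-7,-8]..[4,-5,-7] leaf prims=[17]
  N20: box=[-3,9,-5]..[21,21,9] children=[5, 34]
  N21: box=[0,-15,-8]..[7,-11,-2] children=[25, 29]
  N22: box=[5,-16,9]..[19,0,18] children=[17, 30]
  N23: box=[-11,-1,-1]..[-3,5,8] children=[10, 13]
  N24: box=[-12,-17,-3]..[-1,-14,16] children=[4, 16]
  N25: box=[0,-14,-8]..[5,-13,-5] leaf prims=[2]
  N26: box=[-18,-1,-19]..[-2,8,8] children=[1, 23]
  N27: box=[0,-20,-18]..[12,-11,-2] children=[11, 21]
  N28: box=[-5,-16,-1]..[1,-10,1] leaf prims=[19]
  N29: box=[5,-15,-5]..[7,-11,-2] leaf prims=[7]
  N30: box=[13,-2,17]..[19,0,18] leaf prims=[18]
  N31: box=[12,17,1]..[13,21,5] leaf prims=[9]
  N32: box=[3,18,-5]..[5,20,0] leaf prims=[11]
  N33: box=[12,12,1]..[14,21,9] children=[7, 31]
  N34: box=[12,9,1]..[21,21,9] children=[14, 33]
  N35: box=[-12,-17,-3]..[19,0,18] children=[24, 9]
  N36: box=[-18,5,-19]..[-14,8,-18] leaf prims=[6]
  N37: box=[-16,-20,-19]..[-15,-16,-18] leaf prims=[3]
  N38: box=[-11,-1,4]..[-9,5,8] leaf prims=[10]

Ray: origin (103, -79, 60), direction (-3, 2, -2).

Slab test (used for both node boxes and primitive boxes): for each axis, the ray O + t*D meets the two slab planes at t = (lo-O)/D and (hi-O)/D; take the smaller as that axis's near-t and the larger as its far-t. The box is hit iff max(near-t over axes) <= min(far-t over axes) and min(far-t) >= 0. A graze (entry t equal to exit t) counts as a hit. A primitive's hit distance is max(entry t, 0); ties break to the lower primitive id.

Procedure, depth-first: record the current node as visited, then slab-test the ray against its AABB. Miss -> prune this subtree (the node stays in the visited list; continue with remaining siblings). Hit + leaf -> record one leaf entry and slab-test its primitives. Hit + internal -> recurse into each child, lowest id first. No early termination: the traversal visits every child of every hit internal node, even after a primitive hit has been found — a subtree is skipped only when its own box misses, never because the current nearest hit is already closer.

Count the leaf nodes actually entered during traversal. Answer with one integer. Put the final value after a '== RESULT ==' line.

Trace the traversal:
N0 x:[82/3,121/3] y:[59/2,50] z:[21,79/2] -> hit [59/2,79/2], descend [6, 12]
  N6 x:[28,119/3] y:[59/2,79/2] z:[21,79/2] -> hit [59/2,79/2], descend [15, 35]
    N15 x:[91/3,119/3] y:[59/2,37] z:[31,79/2] -> hit [31,37], descend [8, 27]
      N8 x:[33,119/3] y:[59/2,37] z:[67/2,79/2] -> hit [67/2,37], descend [19, 37]
        N19 x:[33,103/3] y:[36,37] z:[67/2,34] -> miss, prune
        N37 x:[118/3,119/3] y:[59/2,63/2] z:[39,79/2] -> miss, prune
      N27 x:[91/3,103/3] y:[59/2,34] z:[31,39] -> hit [31,34], descend [11, 21]
        N11 x:[91/3,94/3] y:[59/2,32] z:[37,39] -> miss, prune
        N21 x:[32,103/3] y:[32,34] z:[31,34] -> hit [32,34], descend [25, 29]
          N25 x:[98/3,103/3] y:[65/2,33] z:[65/2,34] -> hit [98/3,33] leaf, test {P2@t=98/3}
          N29 x:[32,98/3] y:[32,34] z:[31,65/2] -> hit [32,65/2] leaf, test {P7@t=32}
    N35 x:[28,115/3] y:[31,79/2] z:[21,63/2] -> hit [31,63/2], descend [9, 24]
      N9 x:[28,36] y:[63/2,79/2] z:[21,61/2] -> miss, prune
      N24 x:[104/3,115/3] y:[31,65/2] z:[22,63/2] -> miss, prune
  N12 x:[82/3,121/3] y:[39,50] z:[51/2,79/2] -> hit [39,79/2], descend [20, 26]
    N20 x:[82/3,106/3] y:[44,50] z:[51/2,65/2] -> miss, prune
    N26 x:[35,121/3] y:[39,87/2] z:[26,79/2] -> hit [39,79/2], descend [1, 23]
      N1 x:[35,121/3] y:[79/2,87/2] z:[33,79/2] -> hit [79/2,79/2], descend [2, 36]
        N2 x:[35,106/3] y:[79/2,83/2] z:[33,34] -> miss, prune
        N36 x:[39,121/3] y:[42,87/2] z:[39,79/2] -> miss, prune
      N23 x:[106/3,38] y:[39,42] z:[26,61/2] -> miss, prune

21 AABB tests over nodes [0, 6, 15, 8, 19, 37, 27, 11, 21, 25, 29, 35, 9, 24, 12, 20, 26, 1, 2, 36, 23]; 2 leaves entered; closest P7.

== RESULT ==
2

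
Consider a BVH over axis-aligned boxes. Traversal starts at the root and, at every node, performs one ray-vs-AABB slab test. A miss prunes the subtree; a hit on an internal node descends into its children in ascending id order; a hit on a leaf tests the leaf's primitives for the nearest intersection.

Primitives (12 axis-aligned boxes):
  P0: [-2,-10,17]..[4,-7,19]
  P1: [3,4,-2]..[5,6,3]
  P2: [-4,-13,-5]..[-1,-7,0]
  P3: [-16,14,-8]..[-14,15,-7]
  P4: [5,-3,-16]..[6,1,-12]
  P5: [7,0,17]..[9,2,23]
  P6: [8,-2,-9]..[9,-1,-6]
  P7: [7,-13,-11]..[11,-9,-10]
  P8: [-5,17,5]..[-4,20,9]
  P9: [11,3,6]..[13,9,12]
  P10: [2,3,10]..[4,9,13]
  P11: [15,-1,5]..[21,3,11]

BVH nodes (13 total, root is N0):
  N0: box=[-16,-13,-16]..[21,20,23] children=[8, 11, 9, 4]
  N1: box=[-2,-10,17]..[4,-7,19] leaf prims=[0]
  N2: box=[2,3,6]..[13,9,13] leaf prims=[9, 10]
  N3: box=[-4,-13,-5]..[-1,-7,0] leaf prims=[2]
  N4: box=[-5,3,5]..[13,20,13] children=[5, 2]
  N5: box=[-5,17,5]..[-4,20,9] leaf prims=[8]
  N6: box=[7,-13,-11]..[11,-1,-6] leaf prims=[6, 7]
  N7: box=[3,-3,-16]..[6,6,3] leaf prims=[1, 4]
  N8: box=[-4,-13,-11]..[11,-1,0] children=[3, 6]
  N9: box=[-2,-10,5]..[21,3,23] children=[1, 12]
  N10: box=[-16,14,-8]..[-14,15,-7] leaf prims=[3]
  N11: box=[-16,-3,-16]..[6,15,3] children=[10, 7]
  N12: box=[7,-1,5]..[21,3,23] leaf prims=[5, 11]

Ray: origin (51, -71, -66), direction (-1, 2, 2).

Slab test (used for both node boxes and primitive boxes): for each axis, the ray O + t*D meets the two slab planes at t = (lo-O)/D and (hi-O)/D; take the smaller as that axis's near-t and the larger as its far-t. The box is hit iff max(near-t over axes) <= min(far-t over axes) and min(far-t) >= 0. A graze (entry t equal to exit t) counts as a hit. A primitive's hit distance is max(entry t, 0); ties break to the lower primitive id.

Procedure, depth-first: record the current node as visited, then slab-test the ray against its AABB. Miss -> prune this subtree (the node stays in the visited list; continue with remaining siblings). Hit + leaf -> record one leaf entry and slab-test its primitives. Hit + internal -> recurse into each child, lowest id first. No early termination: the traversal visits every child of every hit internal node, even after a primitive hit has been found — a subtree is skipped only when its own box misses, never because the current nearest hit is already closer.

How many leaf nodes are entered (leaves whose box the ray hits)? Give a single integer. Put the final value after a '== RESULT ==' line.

Trace the traversal:
N0 x:[30,67] y:[29,91/2] z:[25,89/2] -> hit [30,89/2], descend [4, 8, 9, 11]
  N4 x:[38,56] y:[37,91/2] z:[71/2,79/2] -> hit [38,79/2], descend [2, 5]
    N2 x:[38,49] y:[37,40] z:[36,79/2] -> hit [38,79/2] leaf, test {P9@t=38, P10(miss)}
    N5 x:[55,56] y:[44,91/2] z:[71/2,75/2] -> miss, prune
  N8 x:[40,55] y:[29,35] z:[55/2,33] -> miss, prune
  N9 x:[30,53] y:[61/2,37] z:[71/2,89/2] -> hit [71/2,37], descend [1, 12]
    N1 x:[47,53] y:[61/2,32] z:[83/2,85/2] -> miss, prune
    N12 x:[30,44] y:[35,37] z:[71/2,89/2] -> hit [71/2,37] leaf, test {P5(miss), P11@t=71/2}
  N11 x:[45,67] y:[34,43] z:[25,69/2] -> miss, prune

9 AABB tests over nodes [0, 4, 2, 5, 8, 9, 1, 12, 11]; 2 leaves entered; closest P11.

== RESULT ==
2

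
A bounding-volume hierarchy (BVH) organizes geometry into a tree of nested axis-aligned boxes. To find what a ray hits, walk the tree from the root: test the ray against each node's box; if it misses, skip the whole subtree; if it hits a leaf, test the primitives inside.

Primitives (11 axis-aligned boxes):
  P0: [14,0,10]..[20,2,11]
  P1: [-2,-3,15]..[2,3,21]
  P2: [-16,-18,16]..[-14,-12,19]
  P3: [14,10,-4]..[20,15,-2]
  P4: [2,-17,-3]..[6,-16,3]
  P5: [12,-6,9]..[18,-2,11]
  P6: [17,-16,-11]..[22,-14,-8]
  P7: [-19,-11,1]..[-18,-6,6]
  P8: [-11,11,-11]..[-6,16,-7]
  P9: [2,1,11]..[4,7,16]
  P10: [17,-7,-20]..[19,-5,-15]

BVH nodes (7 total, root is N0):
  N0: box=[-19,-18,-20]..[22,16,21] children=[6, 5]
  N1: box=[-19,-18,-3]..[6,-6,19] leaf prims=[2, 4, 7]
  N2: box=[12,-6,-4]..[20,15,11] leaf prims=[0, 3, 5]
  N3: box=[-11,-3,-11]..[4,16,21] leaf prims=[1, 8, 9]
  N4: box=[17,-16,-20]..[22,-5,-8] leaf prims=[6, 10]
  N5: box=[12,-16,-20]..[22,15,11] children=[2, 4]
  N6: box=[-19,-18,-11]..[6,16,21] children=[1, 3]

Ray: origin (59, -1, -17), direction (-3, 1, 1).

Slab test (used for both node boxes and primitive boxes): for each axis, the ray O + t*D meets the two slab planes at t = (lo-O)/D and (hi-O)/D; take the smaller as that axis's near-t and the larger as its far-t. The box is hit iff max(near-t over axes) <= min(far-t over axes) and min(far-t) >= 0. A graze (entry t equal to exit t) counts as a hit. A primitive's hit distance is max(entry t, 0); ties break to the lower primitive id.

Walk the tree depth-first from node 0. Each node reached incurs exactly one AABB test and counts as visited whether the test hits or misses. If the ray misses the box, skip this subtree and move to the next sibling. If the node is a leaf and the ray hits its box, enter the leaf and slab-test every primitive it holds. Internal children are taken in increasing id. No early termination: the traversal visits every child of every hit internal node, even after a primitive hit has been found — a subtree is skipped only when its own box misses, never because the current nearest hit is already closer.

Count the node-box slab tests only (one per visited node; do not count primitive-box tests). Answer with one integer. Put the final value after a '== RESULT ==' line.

Walk:
N0 x:[37/3,26] y:[-17,17] z:[-3,38] -> hit [37/3,17], descend [5, 6]
  N5 x:[37/3,47/3] y:[-15,16] z:[-3,28] -> hit [37/3,47/3], descend [2, 4]
    N2 x:[13,47/3] y:[-5,16] z:[13,28] -> hit [13,47/3] leaf, test {P0(miss), P3@t=13, P5(miss)}
    N4 x:[37/3,14] y:[-15,-4] z:[-3,9] -> miss, prune
  N6 x:[53/3,26] y:[-17,17] z:[6,38] -> miss, prune

Visited [0, 5, 2, 4, 6]. Tests: 5 box, 1 leaf. Nearest: P3.

== RESULT ==
5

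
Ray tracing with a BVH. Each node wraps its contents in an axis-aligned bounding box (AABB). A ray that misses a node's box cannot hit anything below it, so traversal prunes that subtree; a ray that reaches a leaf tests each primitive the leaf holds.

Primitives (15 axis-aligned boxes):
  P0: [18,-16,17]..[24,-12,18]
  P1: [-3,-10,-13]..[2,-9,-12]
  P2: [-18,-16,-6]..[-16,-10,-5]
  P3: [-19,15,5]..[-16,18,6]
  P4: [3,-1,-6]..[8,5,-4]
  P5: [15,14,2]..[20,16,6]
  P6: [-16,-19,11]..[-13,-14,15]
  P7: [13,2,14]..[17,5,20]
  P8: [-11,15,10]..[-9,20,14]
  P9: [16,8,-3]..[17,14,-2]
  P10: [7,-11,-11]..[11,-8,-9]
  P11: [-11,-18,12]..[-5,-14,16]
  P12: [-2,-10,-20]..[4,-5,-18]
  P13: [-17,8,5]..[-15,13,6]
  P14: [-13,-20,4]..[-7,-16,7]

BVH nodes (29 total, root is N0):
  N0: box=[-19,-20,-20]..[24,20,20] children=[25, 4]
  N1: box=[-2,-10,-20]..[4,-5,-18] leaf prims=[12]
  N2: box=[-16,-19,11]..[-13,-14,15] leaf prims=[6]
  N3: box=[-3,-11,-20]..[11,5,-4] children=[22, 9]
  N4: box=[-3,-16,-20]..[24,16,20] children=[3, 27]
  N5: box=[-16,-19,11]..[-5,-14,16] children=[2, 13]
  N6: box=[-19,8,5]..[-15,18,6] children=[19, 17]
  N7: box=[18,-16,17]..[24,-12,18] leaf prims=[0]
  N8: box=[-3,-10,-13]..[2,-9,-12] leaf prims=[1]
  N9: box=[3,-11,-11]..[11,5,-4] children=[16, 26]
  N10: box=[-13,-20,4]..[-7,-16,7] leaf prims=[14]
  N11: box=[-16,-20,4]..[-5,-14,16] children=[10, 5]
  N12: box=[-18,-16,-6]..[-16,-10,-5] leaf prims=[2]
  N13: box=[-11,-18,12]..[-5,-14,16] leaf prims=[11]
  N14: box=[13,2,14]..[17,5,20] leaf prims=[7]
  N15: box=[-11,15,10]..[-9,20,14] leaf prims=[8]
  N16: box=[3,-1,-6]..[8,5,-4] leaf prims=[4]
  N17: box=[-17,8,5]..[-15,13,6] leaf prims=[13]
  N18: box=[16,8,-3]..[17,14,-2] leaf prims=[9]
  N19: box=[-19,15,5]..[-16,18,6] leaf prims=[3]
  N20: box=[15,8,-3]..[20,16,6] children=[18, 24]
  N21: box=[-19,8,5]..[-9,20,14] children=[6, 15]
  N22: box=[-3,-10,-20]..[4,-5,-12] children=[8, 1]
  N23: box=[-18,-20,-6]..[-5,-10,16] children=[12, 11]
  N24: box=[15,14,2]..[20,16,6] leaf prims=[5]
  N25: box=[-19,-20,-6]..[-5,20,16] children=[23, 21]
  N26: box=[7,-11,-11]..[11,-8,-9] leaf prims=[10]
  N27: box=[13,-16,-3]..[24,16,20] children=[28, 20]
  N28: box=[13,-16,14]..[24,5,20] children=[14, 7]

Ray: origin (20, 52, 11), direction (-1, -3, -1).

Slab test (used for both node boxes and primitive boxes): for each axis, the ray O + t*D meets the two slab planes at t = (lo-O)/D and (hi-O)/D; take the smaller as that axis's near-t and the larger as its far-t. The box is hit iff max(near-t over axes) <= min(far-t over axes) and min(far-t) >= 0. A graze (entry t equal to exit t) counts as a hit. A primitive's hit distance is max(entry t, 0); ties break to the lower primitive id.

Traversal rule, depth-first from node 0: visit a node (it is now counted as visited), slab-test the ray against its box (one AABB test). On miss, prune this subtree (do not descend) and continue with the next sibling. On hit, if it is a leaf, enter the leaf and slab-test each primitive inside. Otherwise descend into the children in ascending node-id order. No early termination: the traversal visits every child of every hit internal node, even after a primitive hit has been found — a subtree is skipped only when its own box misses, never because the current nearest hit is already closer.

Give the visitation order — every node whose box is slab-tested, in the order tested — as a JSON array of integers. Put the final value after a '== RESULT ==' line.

Trace the traversal:
N0 x:[-4,39] y:[32/3,24] z:[-9,31] -> hit [32/3,24], descend [4, 25]
  N4 x:[-4,23] y:[12,68/3] z:[-9,31] -> hit [12,68/3], descend [3, 27]
    N3 x:[9,23] y:[47/3,21] z:[15,31] -> hit [47/3,21], descend [9, 22]
      N9 x:[9,17] y:[47/3,21] z:[15,22] -> hit [47/3,17], descend [16, 26]
        N16 x:[12,17] y:[47/3,53/3] z:[15,17] -> hit [47/3,17] leaf, test {P4@t=47/3}
        N26 x:[9,13] y:[20,21] z:[20,22] -> miss, prune
      N22 x:[16,23] y:[19,62/3] z:[23,31] -> miss, prune
    N27 x:[-4,7] y:[12,68/3] z:[-9,14] -> miss, prune
  N25 x:[25,39] y:[32/3,24] z:[-5,17] -> miss, prune

Visited [0, 4, 3, 9, 16, 26, 22, 27, 25]. Tests: 9 box, 1 leaf. Nearest: P4.

== RESULT ==
[0, 4, 3, 9, 16, 26, 22, 27, 25]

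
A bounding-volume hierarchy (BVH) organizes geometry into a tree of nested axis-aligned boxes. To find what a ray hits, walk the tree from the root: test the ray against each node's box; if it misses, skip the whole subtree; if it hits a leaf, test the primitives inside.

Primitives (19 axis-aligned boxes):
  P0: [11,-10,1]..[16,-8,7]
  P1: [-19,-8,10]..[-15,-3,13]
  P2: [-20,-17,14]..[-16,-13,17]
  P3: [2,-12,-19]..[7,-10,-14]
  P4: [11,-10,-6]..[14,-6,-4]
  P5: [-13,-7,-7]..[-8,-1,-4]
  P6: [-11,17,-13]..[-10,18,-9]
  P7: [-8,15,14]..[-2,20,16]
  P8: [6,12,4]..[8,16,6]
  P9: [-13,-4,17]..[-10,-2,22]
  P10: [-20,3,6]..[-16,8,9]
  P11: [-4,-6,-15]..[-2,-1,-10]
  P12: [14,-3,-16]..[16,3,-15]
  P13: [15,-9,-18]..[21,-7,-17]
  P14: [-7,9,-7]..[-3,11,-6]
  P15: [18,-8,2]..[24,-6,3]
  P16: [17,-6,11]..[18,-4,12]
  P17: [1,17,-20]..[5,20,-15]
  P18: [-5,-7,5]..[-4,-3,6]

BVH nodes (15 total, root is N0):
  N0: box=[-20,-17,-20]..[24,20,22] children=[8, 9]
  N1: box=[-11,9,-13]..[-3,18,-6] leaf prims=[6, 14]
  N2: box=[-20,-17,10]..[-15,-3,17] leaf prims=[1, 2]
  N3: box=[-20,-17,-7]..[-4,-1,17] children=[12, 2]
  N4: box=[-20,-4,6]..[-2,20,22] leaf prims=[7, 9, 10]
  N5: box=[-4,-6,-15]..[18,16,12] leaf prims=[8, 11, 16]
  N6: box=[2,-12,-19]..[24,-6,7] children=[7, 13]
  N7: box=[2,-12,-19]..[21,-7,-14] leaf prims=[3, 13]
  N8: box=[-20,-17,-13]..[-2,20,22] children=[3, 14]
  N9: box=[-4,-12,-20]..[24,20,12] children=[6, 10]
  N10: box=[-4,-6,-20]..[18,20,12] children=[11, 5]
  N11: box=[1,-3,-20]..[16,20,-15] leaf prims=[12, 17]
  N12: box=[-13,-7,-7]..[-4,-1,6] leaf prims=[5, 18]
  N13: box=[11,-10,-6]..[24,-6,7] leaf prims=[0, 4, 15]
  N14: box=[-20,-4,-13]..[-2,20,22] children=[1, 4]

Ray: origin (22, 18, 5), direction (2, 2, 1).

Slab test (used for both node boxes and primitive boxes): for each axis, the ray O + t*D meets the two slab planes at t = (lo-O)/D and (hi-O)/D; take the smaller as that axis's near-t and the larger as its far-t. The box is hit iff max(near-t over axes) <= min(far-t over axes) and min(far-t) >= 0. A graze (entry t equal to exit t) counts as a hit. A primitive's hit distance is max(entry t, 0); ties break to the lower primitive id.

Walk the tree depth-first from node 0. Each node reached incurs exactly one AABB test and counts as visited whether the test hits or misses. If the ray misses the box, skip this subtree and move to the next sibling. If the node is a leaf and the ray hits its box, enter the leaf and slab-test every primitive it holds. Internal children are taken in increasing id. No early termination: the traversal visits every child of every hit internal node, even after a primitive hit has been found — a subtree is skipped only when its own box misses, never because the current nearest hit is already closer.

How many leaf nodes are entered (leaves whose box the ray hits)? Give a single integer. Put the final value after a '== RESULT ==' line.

Traverse from the root:
N0 x:[-21,1] y:[-35/2,1] z:[-25,17] -> hit [-35/2,1], descend [8, 9]
  N8 x:[-21,-12] y:[-35/2,1] z:[-18,17] -> miss, prune
  N9 x:[-13,1] y:[-15,1] z:[-25,7] -> hit [-13,1], descend [6, 10]
    N6 x:[-10,1] y:[-15,-12] z:[-24,2] -> miss, prune
    N10 x:[-13,-2] y:[-12,1] z:[-25,7] -> miss, prune

5 AABB tests over nodes [0, 8, 9, 6, 10]; 0 leaves entered; closest miss.

== RESULT ==
0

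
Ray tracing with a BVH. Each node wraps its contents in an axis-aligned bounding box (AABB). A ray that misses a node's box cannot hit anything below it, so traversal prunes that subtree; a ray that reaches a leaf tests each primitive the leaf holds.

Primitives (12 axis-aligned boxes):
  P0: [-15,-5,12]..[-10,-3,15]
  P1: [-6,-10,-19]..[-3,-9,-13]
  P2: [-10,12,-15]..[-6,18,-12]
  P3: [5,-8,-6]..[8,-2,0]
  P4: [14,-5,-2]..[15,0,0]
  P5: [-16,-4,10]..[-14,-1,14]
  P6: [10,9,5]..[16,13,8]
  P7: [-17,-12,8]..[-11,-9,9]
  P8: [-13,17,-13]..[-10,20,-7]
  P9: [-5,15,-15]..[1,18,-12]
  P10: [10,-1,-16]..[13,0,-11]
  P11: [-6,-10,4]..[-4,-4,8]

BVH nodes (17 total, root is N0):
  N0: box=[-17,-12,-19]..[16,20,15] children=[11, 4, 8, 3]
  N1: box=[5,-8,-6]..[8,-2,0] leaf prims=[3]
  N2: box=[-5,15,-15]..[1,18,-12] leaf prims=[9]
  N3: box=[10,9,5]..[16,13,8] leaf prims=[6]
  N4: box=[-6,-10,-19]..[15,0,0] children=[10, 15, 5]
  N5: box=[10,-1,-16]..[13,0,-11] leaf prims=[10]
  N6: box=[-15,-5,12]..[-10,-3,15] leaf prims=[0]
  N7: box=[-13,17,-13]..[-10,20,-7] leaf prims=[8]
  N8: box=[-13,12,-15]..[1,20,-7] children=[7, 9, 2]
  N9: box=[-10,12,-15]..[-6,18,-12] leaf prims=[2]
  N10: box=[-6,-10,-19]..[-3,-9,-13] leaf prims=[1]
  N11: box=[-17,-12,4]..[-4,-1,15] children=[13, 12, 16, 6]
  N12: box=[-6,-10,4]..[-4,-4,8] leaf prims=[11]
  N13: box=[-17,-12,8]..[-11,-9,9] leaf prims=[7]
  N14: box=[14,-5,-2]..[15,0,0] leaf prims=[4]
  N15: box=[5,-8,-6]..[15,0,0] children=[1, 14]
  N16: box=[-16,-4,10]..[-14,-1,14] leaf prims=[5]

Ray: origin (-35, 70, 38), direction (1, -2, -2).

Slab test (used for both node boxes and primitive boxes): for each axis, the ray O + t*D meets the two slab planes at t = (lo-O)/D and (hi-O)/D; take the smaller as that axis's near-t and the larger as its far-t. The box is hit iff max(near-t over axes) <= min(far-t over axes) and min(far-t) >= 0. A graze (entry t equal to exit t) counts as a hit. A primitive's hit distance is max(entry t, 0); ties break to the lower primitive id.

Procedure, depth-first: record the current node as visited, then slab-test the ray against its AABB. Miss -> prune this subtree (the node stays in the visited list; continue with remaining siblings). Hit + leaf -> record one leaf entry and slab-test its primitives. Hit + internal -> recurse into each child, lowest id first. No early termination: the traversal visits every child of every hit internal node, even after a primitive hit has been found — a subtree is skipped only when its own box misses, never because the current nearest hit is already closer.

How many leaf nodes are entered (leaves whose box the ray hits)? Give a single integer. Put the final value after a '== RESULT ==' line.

Trace the traversal:
N0 x:[18,51] y:[25,41] z:[23/2,57/2] -> hit [25,57/2], descend [3, 4, 8, 11]
  N3 x:[45,51] y:[57/2,61/2] z:[15,33/2] -> miss, prune
  N4 x:[29,50] y:[35,40] z:[19,57/2] -> miss, prune
  N8 x:[22,36] y:[25,29] z:[45/2,53/2] -> hit [25,53/2], descend [2, 7, 9]
    N2 x:[30,36] y:[26,55/2] z:[25,53/2] -> miss, prune
    N7 x:[22,25] y:[25,53/2] z:[45/2,51/2] -> hit [25,25] leaf, test {P8@t=25}
    N9 x:[25,29] y:[26,29] z:[25,53/2] -> hit [26,53/2] leaf, test {P2@t=26}
  N11 x:[18,31] y:[71/2,41] z:[23/2,17] -> miss, prune

8 AABB tests over nodes [0, 3, 4, 8, 2, 7, 9, 11]; 2 leaves entered; closest P8.

== RESULT ==
2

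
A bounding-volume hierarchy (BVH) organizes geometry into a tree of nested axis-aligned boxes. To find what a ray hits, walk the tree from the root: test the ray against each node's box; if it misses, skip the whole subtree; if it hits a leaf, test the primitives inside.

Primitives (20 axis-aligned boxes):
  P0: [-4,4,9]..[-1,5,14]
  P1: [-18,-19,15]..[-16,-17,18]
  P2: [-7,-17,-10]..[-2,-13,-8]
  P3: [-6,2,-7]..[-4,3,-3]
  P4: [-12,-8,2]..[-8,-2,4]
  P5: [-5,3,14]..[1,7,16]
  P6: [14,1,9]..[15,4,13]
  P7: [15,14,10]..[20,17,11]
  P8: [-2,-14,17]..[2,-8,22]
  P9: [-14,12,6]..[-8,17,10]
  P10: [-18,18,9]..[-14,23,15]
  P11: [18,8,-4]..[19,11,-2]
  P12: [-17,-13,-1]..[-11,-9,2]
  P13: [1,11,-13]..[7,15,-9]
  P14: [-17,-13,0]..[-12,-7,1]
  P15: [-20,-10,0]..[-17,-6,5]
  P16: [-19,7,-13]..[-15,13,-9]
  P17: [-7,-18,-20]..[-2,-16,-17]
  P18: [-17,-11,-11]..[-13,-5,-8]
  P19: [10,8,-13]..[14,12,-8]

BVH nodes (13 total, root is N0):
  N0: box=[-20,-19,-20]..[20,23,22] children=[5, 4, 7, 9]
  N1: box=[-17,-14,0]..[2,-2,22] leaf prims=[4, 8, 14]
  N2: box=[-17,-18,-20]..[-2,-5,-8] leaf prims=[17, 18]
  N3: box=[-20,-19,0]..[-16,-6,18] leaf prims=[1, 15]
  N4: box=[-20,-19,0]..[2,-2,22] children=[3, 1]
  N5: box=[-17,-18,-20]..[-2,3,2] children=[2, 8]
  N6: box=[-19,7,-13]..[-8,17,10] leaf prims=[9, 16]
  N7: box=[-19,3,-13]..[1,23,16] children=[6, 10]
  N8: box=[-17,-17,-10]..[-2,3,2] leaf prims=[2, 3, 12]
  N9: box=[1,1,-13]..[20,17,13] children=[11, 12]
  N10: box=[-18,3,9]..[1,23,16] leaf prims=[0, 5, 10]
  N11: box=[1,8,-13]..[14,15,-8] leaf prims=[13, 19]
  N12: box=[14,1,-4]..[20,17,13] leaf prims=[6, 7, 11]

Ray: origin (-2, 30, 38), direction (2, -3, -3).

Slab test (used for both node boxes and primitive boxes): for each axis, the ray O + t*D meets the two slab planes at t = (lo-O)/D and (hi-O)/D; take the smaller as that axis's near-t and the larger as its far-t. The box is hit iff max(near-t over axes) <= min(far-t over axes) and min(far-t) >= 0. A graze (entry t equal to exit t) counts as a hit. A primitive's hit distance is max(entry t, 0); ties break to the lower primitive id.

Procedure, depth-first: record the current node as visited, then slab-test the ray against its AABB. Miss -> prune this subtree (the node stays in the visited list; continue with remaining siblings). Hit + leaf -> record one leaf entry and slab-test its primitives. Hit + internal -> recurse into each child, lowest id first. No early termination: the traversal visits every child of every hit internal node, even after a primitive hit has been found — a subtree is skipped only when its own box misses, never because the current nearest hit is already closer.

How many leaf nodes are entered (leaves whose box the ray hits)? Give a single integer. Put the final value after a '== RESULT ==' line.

Walk:
N0 x:[-9,11] y:[7/3,49/3] z:[16/3,58/3] -> hit [16/3,11], descend [4, 5, 7, 9]
  N4 x:[-9,2] y:[32/3,49/3] z:[16/3,38/3] -> miss, prune
  N5 x:[-15/2,0] y:[9,16] z:[12,58/3] -> miss, prune
  N7 x:[-17/2,3/2] y:[7/3,9] z:[22/3,17] -> miss, prune
  N9 x:[3/2,11] y:[13/3,29/3] z:[25/3,17] -> hit [25/3,29/3], descend [11, 12]
    N11 x:[3/2,8] y:[5,22/3] z:[46/3,17] -> miss, prune
    N12 x:[8,11] y:[13/3,29/3] z:[25/3,14] -> hit [25/3,29/3] leaf, test {P6(miss), P7(miss), P11(miss)}

Summary -> nodes [0, 4, 5, 7, 9, 11, 12]; box-tests=7; leaf-entries=1; first=miss

== RESULT ==
1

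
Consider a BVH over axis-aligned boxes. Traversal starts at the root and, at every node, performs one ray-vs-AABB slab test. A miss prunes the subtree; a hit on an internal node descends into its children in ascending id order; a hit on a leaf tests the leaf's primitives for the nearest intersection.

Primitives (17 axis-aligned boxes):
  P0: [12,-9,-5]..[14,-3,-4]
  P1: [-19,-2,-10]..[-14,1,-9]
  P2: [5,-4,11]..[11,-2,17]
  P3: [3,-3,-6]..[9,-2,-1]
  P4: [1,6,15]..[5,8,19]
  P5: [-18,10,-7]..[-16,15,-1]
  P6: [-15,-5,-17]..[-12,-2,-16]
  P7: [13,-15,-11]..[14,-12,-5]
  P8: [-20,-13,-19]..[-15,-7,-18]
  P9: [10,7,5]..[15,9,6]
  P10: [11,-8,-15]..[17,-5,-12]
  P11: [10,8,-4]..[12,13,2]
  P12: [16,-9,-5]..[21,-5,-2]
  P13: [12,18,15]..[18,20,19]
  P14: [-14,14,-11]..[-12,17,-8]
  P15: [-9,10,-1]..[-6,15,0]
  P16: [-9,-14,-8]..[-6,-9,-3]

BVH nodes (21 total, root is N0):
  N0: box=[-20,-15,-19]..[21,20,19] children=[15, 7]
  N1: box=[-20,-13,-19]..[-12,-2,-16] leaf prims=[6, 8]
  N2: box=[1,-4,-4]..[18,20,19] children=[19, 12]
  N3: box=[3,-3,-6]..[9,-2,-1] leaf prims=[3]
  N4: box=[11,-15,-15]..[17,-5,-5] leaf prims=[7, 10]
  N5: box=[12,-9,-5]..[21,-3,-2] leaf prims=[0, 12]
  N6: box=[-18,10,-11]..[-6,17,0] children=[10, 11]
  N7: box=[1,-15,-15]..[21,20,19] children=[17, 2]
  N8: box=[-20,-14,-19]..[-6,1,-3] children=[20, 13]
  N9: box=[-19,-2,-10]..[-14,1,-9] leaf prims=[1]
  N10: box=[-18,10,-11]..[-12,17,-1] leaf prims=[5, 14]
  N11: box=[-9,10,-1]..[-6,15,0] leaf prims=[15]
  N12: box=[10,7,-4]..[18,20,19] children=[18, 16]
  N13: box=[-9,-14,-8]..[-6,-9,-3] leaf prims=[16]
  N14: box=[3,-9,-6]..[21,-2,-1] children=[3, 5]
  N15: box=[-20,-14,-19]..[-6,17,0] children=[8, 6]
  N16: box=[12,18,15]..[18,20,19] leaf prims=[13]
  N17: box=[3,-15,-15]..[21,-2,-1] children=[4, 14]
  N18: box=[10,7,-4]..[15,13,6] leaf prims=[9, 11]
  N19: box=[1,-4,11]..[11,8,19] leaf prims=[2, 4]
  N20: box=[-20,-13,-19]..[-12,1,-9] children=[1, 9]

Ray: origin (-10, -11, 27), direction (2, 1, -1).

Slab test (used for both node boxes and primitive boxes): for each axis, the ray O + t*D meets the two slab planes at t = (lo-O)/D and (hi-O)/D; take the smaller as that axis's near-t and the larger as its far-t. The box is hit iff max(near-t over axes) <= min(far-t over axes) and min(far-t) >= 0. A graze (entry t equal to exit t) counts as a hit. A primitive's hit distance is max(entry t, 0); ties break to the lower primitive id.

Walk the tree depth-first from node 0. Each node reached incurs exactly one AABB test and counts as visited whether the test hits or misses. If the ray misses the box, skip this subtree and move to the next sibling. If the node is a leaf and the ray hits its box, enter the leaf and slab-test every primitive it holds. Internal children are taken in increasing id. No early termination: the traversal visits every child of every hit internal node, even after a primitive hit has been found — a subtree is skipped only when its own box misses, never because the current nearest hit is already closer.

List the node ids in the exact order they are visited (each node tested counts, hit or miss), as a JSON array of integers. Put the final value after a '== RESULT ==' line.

Traverse from the root:
N0 x:[-5,31/2] y:[-4,31] z:[8,46] -> hit [8,31/2], descend [7, 15]
  N7 x:[11/2,31/2] y:[-4,31] z:[8,42] -> hit [8,31/2], descend [2, 17]
    N2 x:[11/2,14] y:[7,31] z:[8,31] -> hit [8,14], descend [12, 19]
      N12 x:[10,14] y:[18,31] z:[8,31] -> miss, prune
      N19 x:[11/2,21/2] y:[7,19] z:[8,16] -> hit [8,21/2] leaf, test {P2(miss), P4(miss)}
    N17 x:[13/2,31/2] y:[-4,9] z:[28,42] -> miss, prune
  N15 x:[-5,2] y:[-3,28] z:[27,46] -> miss, prune

Summary -> nodes [0, 7, 2, 12, 19, 17, 15]; box-tests=7; leaf-entries=1; first=miss

== RESULT ==
[0, 7, 2, 12, 19, 17, 15]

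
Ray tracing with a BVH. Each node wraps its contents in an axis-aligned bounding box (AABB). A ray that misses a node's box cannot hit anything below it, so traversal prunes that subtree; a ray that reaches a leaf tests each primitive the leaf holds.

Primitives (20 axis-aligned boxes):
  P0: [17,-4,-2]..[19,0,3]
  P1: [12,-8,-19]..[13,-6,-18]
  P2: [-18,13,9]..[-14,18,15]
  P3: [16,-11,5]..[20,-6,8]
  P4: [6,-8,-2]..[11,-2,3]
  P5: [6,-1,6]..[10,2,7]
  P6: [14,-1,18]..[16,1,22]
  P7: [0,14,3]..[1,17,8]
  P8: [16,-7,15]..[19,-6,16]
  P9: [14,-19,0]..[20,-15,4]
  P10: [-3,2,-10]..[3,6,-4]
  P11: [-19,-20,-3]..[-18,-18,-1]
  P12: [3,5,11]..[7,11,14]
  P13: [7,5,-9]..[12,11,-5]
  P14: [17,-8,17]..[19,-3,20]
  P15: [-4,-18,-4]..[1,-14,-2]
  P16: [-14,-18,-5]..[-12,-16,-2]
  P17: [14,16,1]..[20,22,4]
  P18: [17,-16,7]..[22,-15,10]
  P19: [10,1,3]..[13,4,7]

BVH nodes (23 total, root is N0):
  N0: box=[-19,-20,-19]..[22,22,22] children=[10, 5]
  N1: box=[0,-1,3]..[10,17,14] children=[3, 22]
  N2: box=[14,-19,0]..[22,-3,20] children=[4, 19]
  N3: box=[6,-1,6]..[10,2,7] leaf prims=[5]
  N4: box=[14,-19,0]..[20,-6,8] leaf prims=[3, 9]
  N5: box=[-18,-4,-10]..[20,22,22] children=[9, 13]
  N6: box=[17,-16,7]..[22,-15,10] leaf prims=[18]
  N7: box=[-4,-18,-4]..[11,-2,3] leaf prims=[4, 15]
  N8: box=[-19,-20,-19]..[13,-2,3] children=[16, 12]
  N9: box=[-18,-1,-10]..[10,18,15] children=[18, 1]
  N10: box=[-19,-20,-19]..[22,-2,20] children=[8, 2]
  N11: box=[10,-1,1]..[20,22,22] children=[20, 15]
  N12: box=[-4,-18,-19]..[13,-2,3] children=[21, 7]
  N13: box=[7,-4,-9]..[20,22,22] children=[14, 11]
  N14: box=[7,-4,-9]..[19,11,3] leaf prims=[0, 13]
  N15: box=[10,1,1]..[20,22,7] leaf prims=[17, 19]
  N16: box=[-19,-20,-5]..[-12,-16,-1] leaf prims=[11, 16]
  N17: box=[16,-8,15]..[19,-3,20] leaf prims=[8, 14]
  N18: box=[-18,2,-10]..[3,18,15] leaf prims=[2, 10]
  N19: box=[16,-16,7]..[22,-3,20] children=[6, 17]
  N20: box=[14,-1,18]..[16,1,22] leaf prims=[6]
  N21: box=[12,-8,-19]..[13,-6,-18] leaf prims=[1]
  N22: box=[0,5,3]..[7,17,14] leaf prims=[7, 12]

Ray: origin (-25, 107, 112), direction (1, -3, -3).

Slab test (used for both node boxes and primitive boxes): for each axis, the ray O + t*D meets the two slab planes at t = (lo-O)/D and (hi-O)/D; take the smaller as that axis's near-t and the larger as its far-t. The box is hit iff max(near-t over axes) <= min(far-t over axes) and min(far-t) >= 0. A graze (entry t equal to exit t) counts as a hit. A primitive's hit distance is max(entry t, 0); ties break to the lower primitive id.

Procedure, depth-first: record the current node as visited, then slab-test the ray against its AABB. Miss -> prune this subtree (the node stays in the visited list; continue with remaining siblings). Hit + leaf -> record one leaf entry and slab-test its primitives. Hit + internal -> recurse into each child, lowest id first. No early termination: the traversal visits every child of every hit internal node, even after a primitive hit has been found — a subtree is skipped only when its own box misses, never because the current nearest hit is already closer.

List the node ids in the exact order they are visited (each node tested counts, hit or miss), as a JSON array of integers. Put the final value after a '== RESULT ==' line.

Walk:
N0 x:[6,47] y:[85/3,127/3] z:[30,131/3] -> hit [30,127/3], descend [5, 10]
  N5 x:[7,45] y:[85/3,37] z:[30,122/3] -> hit [30,37], descend [9, 13]
    N9 x:[7,35] y:[89/3,36] z:[97/3,122/3] -> hit [97/3,35], descend [1, 18]
      N1 x:[25,35] y:[30,36] z:[98/3,109/3] -> hit [98/3,35], descend [3, 22]
        N3 x:[31,35] y:[35,36] z:[35,106/3] -> hit [35,35] leaf, test {P5@t=35}
        N22 x:[25,32] y:[30,34] z:[98/3,109/3] -> miss, prune
      N18 x:[7,28] y:[89/3,35] z:[97/3,122/3] -> miss, prune
    N13 x:[32,45] y:[85/3,37] z:[30,121/3] -> hit [32,37], descend [11, 14]
      N11 x:[35,45] y:[85/3,36] z:[30,37] -> hit [35,36], descend [15, 20]
        N15 x:[35,45] y:[85/3,106/3] z:[35,37] -> hit [35,106/3] leaf, test {P17(miss), P19@t=35}
        N20 x:[39,41] y:[106/3,36] z:[30,94/3] -> miss, prune
      N14 x:[32,44] y:[32,37] z:[109/3,121/3] -> hit [109/3,37] leaf, test {P0(miss), P13(miss)}
  N10 x:[6,47] y:[109/3,127/3] z:[92/3,131/3] -> hit [109/3,127/3], descend [2, 8]
    N2 x:[39,47] y:[110/3,42] z:[92/3,112/3] -> miss, prune
    N8 x:[6,38] y:[109/3,127/3] z:[109/3,131/3] -> hit [109/3,38], descend [12, 16]
      N12 x:[21,38] y:[109/3,125/3] z:[109/3,131/3] -> hit [109/3,38], descend [7, 21]
        N7 x:[21,36] y:[109/3,125/3] z:[109/3,116/3] -> miss, prune
        N21 x:[37,38] y:[113/3,115/3] z:[130/3,131/3] -> miss, prune
      N16 x:[6,13] y:[41,127/3] z:[113/3,39] -> miss, prune

Visited [0, 5, 9, 1, 3, 22, 18, 13, 11, 15, 20, 14, 10, 2, 8, 12, 7, 21, 16]. Tests: 19 box, 3 leaf. Nearest: P5.

== RESULT ==
[0, 5, 9, 1, 3, 22, 18, 13, 11, 15, 20, 14, 10, 2, 8, 12, 7, 21, 16]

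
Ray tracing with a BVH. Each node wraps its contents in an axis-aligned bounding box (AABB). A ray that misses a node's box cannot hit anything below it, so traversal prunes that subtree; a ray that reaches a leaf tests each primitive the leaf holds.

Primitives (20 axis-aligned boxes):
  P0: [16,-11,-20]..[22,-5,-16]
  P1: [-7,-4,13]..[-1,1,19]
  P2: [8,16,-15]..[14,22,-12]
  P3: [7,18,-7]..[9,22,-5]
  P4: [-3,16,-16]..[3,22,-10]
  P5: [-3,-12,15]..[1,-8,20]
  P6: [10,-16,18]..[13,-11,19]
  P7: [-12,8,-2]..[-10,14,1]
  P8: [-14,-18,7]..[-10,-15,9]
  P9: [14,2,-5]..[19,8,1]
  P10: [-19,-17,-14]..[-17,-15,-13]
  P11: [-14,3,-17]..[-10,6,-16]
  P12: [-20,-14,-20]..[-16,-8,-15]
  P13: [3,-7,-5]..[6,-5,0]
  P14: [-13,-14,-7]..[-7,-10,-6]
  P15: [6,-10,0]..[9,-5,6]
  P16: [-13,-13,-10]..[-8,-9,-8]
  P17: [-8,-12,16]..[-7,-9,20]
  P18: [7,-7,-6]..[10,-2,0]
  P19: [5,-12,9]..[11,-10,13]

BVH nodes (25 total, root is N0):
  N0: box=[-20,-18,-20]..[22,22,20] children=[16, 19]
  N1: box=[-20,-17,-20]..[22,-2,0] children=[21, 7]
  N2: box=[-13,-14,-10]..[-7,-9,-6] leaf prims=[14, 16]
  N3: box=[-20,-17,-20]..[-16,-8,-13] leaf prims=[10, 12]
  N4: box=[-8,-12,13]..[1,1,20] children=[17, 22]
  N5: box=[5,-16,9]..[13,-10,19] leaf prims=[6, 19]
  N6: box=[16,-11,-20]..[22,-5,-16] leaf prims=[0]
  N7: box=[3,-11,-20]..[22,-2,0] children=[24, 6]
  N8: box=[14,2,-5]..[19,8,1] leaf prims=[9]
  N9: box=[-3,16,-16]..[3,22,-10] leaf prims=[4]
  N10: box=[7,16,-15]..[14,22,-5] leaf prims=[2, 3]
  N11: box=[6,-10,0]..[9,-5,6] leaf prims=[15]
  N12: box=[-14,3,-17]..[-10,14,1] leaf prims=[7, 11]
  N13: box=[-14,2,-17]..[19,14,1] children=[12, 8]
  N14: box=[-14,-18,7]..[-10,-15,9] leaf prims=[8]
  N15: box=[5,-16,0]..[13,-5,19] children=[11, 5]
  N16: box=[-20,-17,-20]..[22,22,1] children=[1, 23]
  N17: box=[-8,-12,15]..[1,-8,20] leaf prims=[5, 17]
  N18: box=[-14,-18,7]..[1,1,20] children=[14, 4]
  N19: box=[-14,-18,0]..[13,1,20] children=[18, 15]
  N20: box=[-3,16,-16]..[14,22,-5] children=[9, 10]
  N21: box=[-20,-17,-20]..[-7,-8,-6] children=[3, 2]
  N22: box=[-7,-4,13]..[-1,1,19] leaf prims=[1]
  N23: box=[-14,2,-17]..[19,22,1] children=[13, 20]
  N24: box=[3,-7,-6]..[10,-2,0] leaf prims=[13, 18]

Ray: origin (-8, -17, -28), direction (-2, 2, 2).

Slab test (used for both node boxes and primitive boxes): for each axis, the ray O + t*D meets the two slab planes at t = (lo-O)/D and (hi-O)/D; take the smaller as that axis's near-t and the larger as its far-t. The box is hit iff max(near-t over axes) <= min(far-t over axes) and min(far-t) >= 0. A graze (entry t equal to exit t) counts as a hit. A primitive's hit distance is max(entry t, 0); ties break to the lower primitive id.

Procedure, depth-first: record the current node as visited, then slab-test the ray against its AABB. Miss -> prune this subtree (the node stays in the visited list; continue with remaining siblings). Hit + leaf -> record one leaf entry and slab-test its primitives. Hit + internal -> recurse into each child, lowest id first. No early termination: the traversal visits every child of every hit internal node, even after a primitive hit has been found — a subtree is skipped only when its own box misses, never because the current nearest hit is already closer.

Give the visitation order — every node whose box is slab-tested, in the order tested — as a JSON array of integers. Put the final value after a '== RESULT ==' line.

Trace the traversal:
N0 x:[-15,6] y:[-1/2,39/2] z:[4,24] -> hit [4,6], descend [16, 19]
  N16 x:[-15,6] y:[0,39/2] z:[4,29/2] -> hit [4,6], descend [1, 23]
    N1 x:[-15,6] y:[0,15/2] z:[4,14] -> hit [4,6], descend [7, 21]
      N7 x:[-15,-11/2] y:[3,15/2] z:[4,14] -> miss, prune
      N21 x:[-1/2,6] y:[0,9/2] z:[4,11] -> hit [4,9/2], descend [2, 3]
        N2 x:[-1/2,5/2] y:[3/2,4] z:[9,11] -> miss, prune
        N3 x:[4,6] y:[0,9/2] z:[4,15/2] -> hit [4,9/2] leaf, test {P10(miss), P12@t=4}
    N23 x:[-27/2,3] y:[19/2,39/2] z:[11/2,29/2] -> miss, prune
  N19 x:[-21/2,3] y:[-1/2,9] z:[14,24] -> miss, prune

Visited [0, 16, 1, 7, 21, 2, 3, 23, 19]. Tests: 9 box, 1 leaf. Nearest: P12.

== RESULT ==
[0, 16, 1, 7, 21, 2, 3, 23, 19]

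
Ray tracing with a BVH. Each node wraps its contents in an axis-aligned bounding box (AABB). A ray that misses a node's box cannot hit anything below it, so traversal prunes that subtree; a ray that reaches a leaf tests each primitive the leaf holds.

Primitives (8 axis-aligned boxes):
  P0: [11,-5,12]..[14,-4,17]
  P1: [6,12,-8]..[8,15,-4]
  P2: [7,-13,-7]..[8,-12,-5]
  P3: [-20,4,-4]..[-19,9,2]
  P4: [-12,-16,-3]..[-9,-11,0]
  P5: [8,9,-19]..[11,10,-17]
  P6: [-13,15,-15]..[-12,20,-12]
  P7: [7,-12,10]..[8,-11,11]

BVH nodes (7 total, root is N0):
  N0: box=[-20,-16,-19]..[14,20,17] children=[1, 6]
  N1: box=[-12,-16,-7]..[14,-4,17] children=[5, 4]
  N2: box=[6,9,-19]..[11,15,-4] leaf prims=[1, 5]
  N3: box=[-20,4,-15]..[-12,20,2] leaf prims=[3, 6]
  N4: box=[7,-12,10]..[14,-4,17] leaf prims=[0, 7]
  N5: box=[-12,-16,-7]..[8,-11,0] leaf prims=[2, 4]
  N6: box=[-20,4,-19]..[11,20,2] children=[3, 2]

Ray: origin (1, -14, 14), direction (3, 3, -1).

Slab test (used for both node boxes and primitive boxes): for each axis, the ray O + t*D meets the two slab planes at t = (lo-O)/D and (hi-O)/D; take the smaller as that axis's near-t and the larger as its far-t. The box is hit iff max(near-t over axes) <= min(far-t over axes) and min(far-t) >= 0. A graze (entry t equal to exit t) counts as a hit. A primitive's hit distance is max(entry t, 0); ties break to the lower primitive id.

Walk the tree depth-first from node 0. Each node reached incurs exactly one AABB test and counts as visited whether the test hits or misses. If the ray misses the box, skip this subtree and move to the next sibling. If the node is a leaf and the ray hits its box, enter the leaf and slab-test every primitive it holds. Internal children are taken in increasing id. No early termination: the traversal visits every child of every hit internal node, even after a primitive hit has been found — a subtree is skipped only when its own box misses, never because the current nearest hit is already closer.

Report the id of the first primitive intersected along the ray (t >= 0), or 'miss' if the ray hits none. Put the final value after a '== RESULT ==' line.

Walk:
N0 x:[-7,13/3] y:[-2/3,34/3] z:[-3,33] -> hit [-2/3,13/3], descend [1, 6]
  N1 x:[-13/3,13/3] y:[-2/3,10/3] z:[-3,21] -> hit [-2/3,10/3], descend [4, 5]
    N4 x:[2,13/3] y:[2/3,10/3] z:[-3,4] -> hit [2,10/3] leaf, test {P0(miss), P7(miss)}
    N5 x:[-13/3,7/3] y:[-2/3,1] z:[14,21] -> miss, prune
  N6 x:[-7,10/3] y:[6,34/3] z:[12,33] -> miss, prune

5 AABB tests over nodes [0, 1, 4, 5, 6]; 1 leaf entered; closest miss.

== RESULT ==
miss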